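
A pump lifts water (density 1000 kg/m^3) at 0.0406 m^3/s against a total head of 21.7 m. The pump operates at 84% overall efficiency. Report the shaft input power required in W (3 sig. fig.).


Approach: apply hydraulic power then efficiency conversion, P = rho*g*Q*H; P_in = P/eta.
Step 1 — hydraulic power (P = rho*g*Q*H):
  P = 1000 * 9.81 * 0.0406 * 21.7 = 8642.8 W
Step 2 — input power: P_in = P/eta = 8642.8 / 0.84 = 10300 W
Therefore the shaft input power required = 10300 W.


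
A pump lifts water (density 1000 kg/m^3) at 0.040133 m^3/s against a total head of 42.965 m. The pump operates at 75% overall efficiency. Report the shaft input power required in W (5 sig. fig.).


Approach: apply hydraulic power then efficiency conversion, P = rho*g*Q*H; P_in = P/eta.
Step 1 — hydraulic power (P = rho*g*Q*H):
  P = 1000 * 9.81 * 0.040133 * 42.965 = 16915.52 W
Step 2 — input power: P_in = P/eta = 16915.52 / 0.75 = 22554 W
Therefore the shaft input power required = 22554 W.


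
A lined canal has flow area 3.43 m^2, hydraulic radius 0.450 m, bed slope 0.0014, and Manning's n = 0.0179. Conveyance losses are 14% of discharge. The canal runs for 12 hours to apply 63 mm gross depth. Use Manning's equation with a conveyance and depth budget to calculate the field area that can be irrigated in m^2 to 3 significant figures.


Approach: apply Manning's equation with a conveyance and depth budget, Q = (1/n)*A*R^(2/3)*S^(1/2); Q_field = Q*(1-loss); Area = Q_field*t/(d/1000).
Step 1 — canal discharge (Manning's equation):
  Q = (1/0.0179) * 3.43 * 0.450^(2/3) * 0.0014^(1/2) = 4.2103 m^3/s
Step 2 — delivered flow: Q_field = 4.2103*(1 - 14/100) = 3.6209 m^3/s
Step 3 — volume delivered: V = 3.6209 * 12*3600 = 156420 m^3
Step 4 — area served: A = V / (depth/1000) = 156420 / 0.063 = 2480000 m^2
Therefore the field area that can be irrigated = 2480000 m^2.


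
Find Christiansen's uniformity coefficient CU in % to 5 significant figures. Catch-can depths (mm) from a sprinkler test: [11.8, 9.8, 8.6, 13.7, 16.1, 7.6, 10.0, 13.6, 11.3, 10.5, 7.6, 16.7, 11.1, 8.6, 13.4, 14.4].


Approach: apply Christiansen's uniformity coefficient, CU = (1 - mean_abs_deviation/mean)*100.
mean = 11.55000 mm
mean |d_i - mean| = 2.356250 mm
CU = (1 - 2.356250/11.55000)*100 = 79.600 %
Therefore Christiansen's uniformity coefficient CU = 79.600 %.


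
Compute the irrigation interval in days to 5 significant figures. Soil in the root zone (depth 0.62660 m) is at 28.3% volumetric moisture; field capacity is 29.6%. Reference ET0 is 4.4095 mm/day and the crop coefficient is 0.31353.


Approach: apply soil-water budget scheduling, SMD = (FC-theta)/100*depth*1000; ETc = ET0*Kc; interval = SMD/ETc.
Step 1 — soil moisture deficit:
  SMD = (29.6 - 28.3)/100 * 0.62660 * 1000 = 8.145800 mm
Step 2 — daily crop ET (ETc = ET0*Kc):
  ETc = 4.4095 * 0.31353 = 1.382511 mm/day
Step 3 — irrigation interval (SMD/ETc):
  interval = 8.145800 / 1.382511 = 5.8920 days
Therefore the irrigation interval = 5.8920 days.


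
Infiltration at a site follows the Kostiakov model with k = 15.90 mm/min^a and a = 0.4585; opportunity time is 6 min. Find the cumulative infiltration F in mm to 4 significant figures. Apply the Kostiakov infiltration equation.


Approach: apply the Kostiakov infiltration equation, F = k*t^a.
F = 15.90 * 6^0.4585 = 36.16 mm
Therefore the cumulative infiltration F = 36.16 mm.


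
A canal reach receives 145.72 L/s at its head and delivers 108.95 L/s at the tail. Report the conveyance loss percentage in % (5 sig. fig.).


Approach: apply the conveyance loss ratio, loss% = ((Q_head - Q_tail)/Q_head)*100.
loss = ((145.72 - 108.95)/145.72)*100 = 25.233 %
Therefore the conveyance loss percentage = 25.233 %.


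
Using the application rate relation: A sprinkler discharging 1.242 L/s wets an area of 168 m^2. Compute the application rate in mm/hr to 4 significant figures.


Approach: apply the application rate relation, rate = (Q/A)*3600.
rate = (1.242 / 168) * 3600 = 26.61 mm/hr
Therefore the application rate = 26.61 mm/hr.


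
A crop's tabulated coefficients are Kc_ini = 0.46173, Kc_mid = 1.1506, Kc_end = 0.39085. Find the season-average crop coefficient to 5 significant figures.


Approach: apply a simple seasonal average, Kc_avg = (Kc_ini + Kc_mid + Kc_end)/3.
Kc_avg = (0.46173 + 1.1506 + 0.39085)/3 = 0.66773
Therefore the season-average crop coefficient = 0.66773.


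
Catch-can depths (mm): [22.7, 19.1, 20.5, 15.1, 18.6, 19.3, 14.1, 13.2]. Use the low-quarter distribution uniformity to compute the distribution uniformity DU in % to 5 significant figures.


Approach: apply the low-quarter distribution uniformity, DU = (mean of lowest quarter of readings / overall mean)*100.
sorted lowest 2 of 8: [13.2, 14.1] -> mean = 13.65000 mm
overall mean = 17.82500 mm
DU = (13.65000/17.82500)*100 = 76.578 %
Therefore the distribution uniformity DU = 76.578 %.


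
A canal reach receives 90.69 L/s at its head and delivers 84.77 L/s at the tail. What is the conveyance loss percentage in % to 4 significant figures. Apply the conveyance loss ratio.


Approach: apply the conveyance loss ratio, loss% = ((Q_head - Q_tail)/Q_head)*100.
loss = ((90.69 - 84.77)/90.69)*100 = 6.528 %
Therefore the conveyance loss percentage = 6.528 %.


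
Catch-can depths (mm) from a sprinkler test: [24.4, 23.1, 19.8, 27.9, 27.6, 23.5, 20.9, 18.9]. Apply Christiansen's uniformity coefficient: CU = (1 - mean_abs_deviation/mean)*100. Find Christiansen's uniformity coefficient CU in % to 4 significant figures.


mean = 23.2625 mm
mean |d_i - mean| = 2.58750 mm
CU = (1 - 2.58750/23.2625)*100 = 88.88 %
Therefore Christiansen's uniformity coefficient CU = 88.88 %.


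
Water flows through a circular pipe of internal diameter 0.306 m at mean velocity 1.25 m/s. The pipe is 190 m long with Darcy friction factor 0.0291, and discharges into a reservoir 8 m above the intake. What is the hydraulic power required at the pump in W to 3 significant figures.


Approach: apply continuity + Darcy-Weisbach + hydraulic power, Q = A*v; hf = f*(L/D)*(v^2/(2g)); H = static + hf; P = rho*g*Q*H.
Step 1 — flow rate (continuity, Q = A*v):
  A = pi*(0.306/2)^2 = 0.073542 m^2
  Q = 0.073542 * 1.25 = 0.091927 m^3/s
Step 2 — friction head loss (Darcy-Weisbach):
  hf = 0.0291 * (190/0.306) * (1.25^2 / (2*9.81))
  hf = 1.4390 m
Step 3 — total head: H = 8 + 1.4390 = 9.4390 m
Step 4 — hydraulic power (P = rho*g*Q*H):
  P = 1000 * 9.81 * 0.091927 * 9.4390 = 8510 W
Therefore the hydraulic power required at the pump = 8510 W.


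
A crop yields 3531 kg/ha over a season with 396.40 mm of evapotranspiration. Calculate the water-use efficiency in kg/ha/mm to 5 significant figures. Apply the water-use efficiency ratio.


Approach: apply the water-use efficiency ratio, WUE = yield/ET.
WUE = 3531 / 396.40 = 8.9077 kg/ha/mm
Therefore the water-use efficiency = 8.9077 kg/ha/mm.


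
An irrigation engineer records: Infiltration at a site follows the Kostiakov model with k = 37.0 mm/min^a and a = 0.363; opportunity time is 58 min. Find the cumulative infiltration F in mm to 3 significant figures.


Approach: apply the Kostiakov infiltration equation, F = k*t^a.
F = 37.0 * 58^0.363 = 162 mm
Therefore the cumulative infiltration F = 162 mm.


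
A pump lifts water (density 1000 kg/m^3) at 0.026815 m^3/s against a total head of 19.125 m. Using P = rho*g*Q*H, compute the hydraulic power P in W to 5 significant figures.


P = 1000 * 9.81 * 0.026815 * 19.125 = 5030.9 W
Therefore the hydraulic power P = 5030.9 W.


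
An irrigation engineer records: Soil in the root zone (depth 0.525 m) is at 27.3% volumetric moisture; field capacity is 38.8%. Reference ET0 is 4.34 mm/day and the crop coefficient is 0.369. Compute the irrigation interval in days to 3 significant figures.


Approach: apply soil-water budget scheduling, SMD = (FC-theta)/100*depth*1000; ETc = ET0*Kc; interval = SMD/ETc.
Step 1 — soil moisture deficit:
  SMD = (38.8 - 27.3)/100 * 0.525 * 1000 = 60.375 mm
Step 2 — daily crop ET (ETc = ET0*Kc):
  ETc = 4.34 * 0.369 = 1.6015 mm/day
Step 3 — irrigation interval (SMD/ETc):
  interval = 60.375 / 1.6015 = 37.7 days
Therefore the irrigation interval = 37.7 days.


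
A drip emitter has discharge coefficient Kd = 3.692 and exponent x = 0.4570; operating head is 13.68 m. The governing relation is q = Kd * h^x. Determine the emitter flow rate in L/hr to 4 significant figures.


q = 3.692 * 13.68^0.4570 = 12.20 L/hr
Therefore the emitter flow rate = 12.20 L/hr.


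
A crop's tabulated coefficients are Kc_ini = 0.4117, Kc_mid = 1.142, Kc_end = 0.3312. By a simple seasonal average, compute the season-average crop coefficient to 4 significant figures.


Approach: apply a simple seasonal average, Kc_avg = (Kc_ini + Kc_mid + Kc_end)/3.
Kc_avg = (0.4117 + 1.142 + 0.3312)/3 = 0.6283
Therefore the season-average crop coefficient = 0.6283.


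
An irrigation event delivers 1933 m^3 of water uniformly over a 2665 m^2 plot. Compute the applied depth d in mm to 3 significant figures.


Approach: apply depth from volume over area, d = (V/A)*1000.
d = (1933 / 2665) * 1000 = 725 mm
Therefore the applied depth d = 725 mm.


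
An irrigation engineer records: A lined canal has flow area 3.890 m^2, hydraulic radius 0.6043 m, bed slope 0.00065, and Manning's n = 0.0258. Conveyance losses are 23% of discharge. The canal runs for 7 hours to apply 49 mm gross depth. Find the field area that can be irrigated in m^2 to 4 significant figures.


Approach: apply Manning's equation with a conveyance and depth budget, Q = (1/n)*A*R^(2/3)*S^(1/2); Q_field = Q*(1-loss); Area = Q_field*t/(d/1000).
Step 1 — canal discharge (Manning's equation):
  Q = (1/0.0258) * 3.890 * 0.6043^(2/3) * 0.00065^(1/2) = 2.74761 m^3/s
Step 2 — delivered flow: Q_field = 2.74761*(1 - 23/100) = 2.11566 m^3/s
Step 3 — volume delivered: V = 2.11566 * 7*3600 = 53314.6 m^3
Step 4 — area served: A = V / (depth/1000) = 53314.6 / 0.049 = 1088000 m^2
Therefore the field area that can be irrigated = 1088000 m^2.


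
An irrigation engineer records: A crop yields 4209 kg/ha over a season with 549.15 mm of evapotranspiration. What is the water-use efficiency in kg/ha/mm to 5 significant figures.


Approach: apply the water-use efficiency ratio, WUE = yield/ET.
WUE = 4209 / 549.15 = 7.6646 kg/ha/mm
Therefore the water-use efficiency = 7.6646 kg/ha/mm.


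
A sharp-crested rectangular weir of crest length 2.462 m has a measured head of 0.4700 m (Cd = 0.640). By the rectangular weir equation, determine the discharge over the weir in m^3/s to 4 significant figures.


Approach: apply the rectangular weir equation, Q = (2/3)*Cd*L*sqrt(2g)*H^1.5.
Q = (2/3)*0.640*2.462*sqrt(2*9.81)*0.4700^1.5 = 1.499 m^3/s
Therefore the discharge over the weir = 1.499 m^3/s.


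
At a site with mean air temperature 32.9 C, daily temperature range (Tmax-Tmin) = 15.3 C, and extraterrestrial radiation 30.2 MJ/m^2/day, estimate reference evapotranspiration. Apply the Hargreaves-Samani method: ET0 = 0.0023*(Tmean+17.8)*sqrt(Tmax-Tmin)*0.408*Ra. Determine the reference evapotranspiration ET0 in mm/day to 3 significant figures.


ET0 = 0.0023*(32.9+17.8)*sqrt(15.3)*0.408*30.2 = 5.62 mm/day
Therefore the reference evapotranspiration ET0 = 5.62 mm/day.


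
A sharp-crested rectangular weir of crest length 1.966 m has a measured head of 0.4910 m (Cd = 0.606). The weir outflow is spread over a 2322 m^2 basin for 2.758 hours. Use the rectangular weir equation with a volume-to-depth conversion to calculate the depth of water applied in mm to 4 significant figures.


Approach: apply the rectangular weir equation with a volume-to-depth conversion, Q = (2/3)*Cd*L*sqrt(2g)*H^1.5; d = Q*t/A * 1000.
Step 1 — weir discharge:
  Q = (2/3)*0.606*1.966*sqrt(2*9.81)*0.4910^1.5 = 1.21042 m^3/s
Step 2 — volume: V = 1.21042 * 2.758*3600 = 12018.0 m^3
Step 3 — depth: d = V/A * 1000 = 12018.0/2322 * 1000 = 5176 mm
Therefore the depth of water applied = 5176 mm.


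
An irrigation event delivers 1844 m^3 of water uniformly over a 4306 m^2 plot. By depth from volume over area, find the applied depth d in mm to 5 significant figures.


Approach: apply depth from volume over area, d = (V/A)*1000.
d = (1844 / 4306) * 1000 = 428.24 mm
Therefore the applied depth d = 428.24 mm.


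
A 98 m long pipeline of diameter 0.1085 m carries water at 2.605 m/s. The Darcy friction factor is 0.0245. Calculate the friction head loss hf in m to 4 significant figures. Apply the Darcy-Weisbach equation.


Approach: apply the Darcy-Weisbach equation, hf = f*(L/D)*(v^2/(2g)).
hf = 0.0245 * (98/0.1085) * (2.605^2 / (2*9.81))
hf = 7.654 m
Therefore the friction head loss hf = 7.654 m.


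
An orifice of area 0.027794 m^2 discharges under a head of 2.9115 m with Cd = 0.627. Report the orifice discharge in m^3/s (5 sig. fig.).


Approach: apply the orifice equation, Q = Cd*A*sqrt(2*g*h).
Q = 0.627 * 0.027794 * sqrt(2*9.81*2.9115) = 0.13171 m^3/s
Therefore the orifice discharge = 0.13171 m^3/s.


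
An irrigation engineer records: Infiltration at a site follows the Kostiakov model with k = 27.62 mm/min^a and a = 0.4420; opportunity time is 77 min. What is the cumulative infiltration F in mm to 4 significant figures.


Approach: apply the Kostiakov infiltration equation, F = k*t^a.
F = 27.62 * 77^0.4420 = 188.4 mm
Therefore the cumulative infiltration F = 188.4 mm.


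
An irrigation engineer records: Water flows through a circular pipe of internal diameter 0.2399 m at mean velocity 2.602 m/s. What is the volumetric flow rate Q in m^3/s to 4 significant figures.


Approach: apply the continuity equation for pipe flow, Q = A * v with A = pi*(D/2)^2.
A = pi*(0.2399/2)^2 = 0.0452012 m^2
Q = 0.0452012 * 2.602 = 0.1176 m^3/s
Therefore the volumetric flow rate Q = 0.1176 m^3/s.


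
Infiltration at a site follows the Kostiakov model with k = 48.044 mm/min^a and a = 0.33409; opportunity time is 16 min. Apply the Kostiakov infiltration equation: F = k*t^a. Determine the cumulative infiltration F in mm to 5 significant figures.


F = 48.044 * 16^0.33409 = 121.32 mm
Therefore the cumulative infiltration F = 121.32 mm.


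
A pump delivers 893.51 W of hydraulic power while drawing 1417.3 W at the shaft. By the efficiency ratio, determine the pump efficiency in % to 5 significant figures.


Approach: apply the efficiency ratio, eta = (P_out/P_in)*100.
eta = (893.51 / 1417.3) * 100 = 63.043 %
Therefore the pump efficiency = 63.043 %.


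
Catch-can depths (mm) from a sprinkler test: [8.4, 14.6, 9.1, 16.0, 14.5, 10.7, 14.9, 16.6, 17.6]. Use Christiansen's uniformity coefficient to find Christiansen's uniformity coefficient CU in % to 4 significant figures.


Approach: apply Christiansen's uniformity coefficient, CU = (1 - mean_abs_deviation/mean)*100.
mean = 13.6000 mm
mean |d_i - mean| = 2.80000 mm
CU = (1 - 2.80000/13.6000)*100 = 79.41 %
Therefore Christiansen's uniformity coefficient CU = 79.41 %.


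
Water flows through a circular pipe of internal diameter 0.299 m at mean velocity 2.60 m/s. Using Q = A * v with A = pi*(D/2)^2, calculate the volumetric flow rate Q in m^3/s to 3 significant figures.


A = pi*(0.299/2)^2 = 0.070215 m^2
Q = 0.070215 * 2.60 = 0.183 m^3/s
Therefore the volumetric flow rate Q = 0.183 m^3/s.


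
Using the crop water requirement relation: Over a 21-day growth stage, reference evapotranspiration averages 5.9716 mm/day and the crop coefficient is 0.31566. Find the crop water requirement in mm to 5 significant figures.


Approach: apply the crop water requirement relation, CWR = ET0 * Kc * days.
CWR = 5.9716 * 0.31566 * 21 = 39.585 mm
Therefore the crop water requirement = 39.585 mm.


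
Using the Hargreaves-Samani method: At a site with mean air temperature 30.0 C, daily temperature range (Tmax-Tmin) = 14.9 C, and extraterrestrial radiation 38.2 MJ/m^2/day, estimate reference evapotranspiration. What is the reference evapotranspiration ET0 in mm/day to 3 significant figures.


Approach: apply the Hargreaves-Samani method, ET0 = 0.0023*(Tmean+17.8)*sqrt(Tmax-Tmin)*0.408*Ra.
ET0 = 0.0023*(30.0+17.8)*sqrt(14.9)*0.408*38.2 = 6.61 mm/day
Therefore the reference evapotranspiration ET0 = 6.61 mm/day.


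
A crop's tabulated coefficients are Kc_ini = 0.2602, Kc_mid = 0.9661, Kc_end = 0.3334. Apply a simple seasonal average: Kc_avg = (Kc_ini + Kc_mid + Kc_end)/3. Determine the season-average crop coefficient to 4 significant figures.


Kc_avg = (0.2602 + 0.9661 + 0.3334)/3 = 0.5199
Therefore the season-average crop coefficient = 0.5199.


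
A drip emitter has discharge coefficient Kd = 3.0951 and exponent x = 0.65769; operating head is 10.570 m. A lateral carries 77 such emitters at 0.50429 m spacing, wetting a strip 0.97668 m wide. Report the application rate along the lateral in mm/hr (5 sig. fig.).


Approach: apply the emitter equation with a lateral mass balance, q = Kd*h^x; Q = n*q; rate = Q/(n*spacing*width).
Step 1 — single emitter flow (q = Kd*h^x):
  q = 3.0951 * 10.570^0.65769 = 14.59481 L/hr
Step 2 — total lateral flow: Q = 77 * 14.59481 = 1123.801 L/hr
Step 3 — wetted area: A = 77 * 0.50429 * 0.97668 = 37.92481 m^2
Step 4 — application rate: Q/A = 1123.801/37.92481 = 29.632 mm/hr
Therefore the application rate along the lateral = 29.632 mm/hr.


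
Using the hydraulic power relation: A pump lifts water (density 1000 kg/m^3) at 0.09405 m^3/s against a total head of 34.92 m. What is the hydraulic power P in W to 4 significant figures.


Approach: apply the hydraulic power relation, P = rho*g*Q*H.
P = 1000 * 9.81 * 0.09405 * 34.92 = 32220 W
Therefore the hydraulic power P = 32220 W.


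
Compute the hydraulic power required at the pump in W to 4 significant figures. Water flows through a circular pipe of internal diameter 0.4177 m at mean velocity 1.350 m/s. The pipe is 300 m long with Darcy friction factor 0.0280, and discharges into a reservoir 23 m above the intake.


Approach: apply continuity + Darcy-Weisbach + hydraulic power, Q = A*v; hf = f*(L/D)*(v^2/(2g)); H = static + hf; P = rho*g*Q*H.
Step 1 — flow rate (continuity, Q = A*v):
  A = pi*(0.4177/2)^2 = 0.137031 m^2
  Q = 0.137031 * 1.350 = 0.184992 m^3/s
Step 2 — friction head loss (Darcy-Weisbach):
  hf = 0.0280 * (300/0.4177) * (1.350^2 / (2*9.81))
  hf = 1.86803 m
Step 3 — total head: H = 23 + 1.86803 = 24.8680 m
Step 4 — hydraulic power (P = rho*g*Q*H):
  P = 1000 * 9.81 * 0.184992 * 24.8680 = 45130 W
Therefore the hydraulic power required at the pump = 45130 W.


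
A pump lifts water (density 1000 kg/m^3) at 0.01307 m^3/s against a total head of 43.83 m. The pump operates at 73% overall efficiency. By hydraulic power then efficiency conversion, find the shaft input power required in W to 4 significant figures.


Approach: apply hydraulic power then efficiency conversion, P = rho*g*Q*H; P_in = P/eta.
Step 1 — hydraulic power (P = rho*g*Q*H):
  P = 1000 * 9.81 * 0.01307 * 43.83 = 5619.74 W
Step 2 — input power: P_in = P/eta = 5619.74 / 0.73 = 7698 W
Therefore the shaft input power required = 7698 W.


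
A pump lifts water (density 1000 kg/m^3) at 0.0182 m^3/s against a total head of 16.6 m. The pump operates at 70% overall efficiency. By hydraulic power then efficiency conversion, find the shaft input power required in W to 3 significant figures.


Approach: apply hydraulic power then efficiency conversion, P = rho*g*Q*H; P_in = P/eta.
Step 1 — hydraulic power (P = rho*g*Q*H):
  P = 1000 * 9.81 * 0.0182 * 16.6 = 2963.8 W
Step 2 — input power: P_in = P/eta = 2963.8 / 0.7 = 4230 W
Therefore the shaft input power required = 4230 W.


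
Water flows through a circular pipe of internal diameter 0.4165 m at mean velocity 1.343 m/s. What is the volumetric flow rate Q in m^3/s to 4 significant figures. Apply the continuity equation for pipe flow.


Approach: apply the continuity equation for pipe flow, Q = A * v with A = pi*(D/2)^2.
A = pi*(0.4165/2)^2 = 0.136245 m^2
Q = 0.136245 * 1.343 = 0.1830 m^3/s
Therefore the volumetric flow rate Q = 0.1830 m^3/s.


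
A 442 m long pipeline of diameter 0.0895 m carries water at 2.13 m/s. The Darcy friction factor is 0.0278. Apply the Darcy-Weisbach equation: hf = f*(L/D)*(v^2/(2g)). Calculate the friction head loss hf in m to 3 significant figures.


hf = 0.0278 * (442/0.0895) * (2.13^2 / (2*9.81))
hf = 31.7 m
Therefore the friction head loss hf = 31.7 m.


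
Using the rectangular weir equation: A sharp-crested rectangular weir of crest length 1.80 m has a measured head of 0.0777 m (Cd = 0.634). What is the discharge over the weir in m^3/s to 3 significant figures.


Approach: apply the rectangular weir equation, Q = (2/3)*Cd*L*sqrt(2g)*H^1.5.
Q = (2/3)*0.634*1.80*sqrt(2*9.81)*0.0777^1.5 = 0.0730 m^3/s
Therefore the discharge over the weir = 0.0730 m^3/s.


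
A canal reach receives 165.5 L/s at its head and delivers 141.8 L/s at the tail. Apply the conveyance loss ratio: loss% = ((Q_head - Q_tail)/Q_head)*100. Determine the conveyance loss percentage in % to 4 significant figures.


loss = ((165.5 - 141.8)/165.5)*100 = 14.32 %
Therefore the conveyance loss percentage = 14.32 %.


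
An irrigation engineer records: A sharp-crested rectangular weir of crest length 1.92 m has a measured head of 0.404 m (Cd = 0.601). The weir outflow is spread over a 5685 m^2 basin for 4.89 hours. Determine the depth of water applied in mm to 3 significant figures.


Approach: apply the rectangular weir equation with a volume-to-depth conversion, Q = (2/3)*Cd*L*sqrt(2g)*H^1.5; d = Q*t/A * 1000.
Step 1 — weir discharge:
  Q = (2/3)*0.601*1.92*sqrt(2*9.81)*0.404^1.5 = 0.87500 m^3/s
Step 2 — volume: V = 0.87500 * 4.89*3600 = 15403 m^3
Step 3 — depth: d = V/A * 1000 = 15403/5685 * 1000 = 2710 mm
Therefore the depth of water applied = 2710 mm.


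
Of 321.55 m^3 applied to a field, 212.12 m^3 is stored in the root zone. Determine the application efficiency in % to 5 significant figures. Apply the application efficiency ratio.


Approach: apply the application efficiency ratio, Ea = (stored/applied)*100.
Ea = (212.12/321.55)*100 = 65.968 %
Therefore the application efficiency = 65.968 %.


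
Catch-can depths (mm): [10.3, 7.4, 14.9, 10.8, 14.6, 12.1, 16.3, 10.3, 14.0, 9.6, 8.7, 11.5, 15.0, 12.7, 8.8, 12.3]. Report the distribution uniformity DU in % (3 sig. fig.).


Approach: apply the low-quarter distribution uniformity, DU = (mean of lowest quarter of readings / overall mean)*100.
sorted lowest 4 of 16: [7.4, 8.7, 8.8, 9.6] -> mean = 8.6250 mm
overall mean = 11.831 mm
DU = (8.6250/11.831)*100 = 72.9 %
Therefore the distribution uniformity DU = 72.9 %.


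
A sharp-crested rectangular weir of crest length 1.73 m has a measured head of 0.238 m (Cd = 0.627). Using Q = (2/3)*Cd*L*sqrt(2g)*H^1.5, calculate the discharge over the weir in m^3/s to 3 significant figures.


Q = (2/3)*0.627*1.73*sqrt(2*9.81)*0.238^1.5 = 0.372 m^3/s
Therefore the discharge over the weir = 0.372 m^3/s.


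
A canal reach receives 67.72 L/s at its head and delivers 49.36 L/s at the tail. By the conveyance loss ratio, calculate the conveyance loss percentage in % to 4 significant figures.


Approach: apply the conveyance loss ratio, loss% = ((Q_head - Q_tail)/Q_head)*100.
loss = ((67.72 - 49.36)/67.72)*100 = 27.11 %
Therefore the conveyance loss percentage = 27.11 %.


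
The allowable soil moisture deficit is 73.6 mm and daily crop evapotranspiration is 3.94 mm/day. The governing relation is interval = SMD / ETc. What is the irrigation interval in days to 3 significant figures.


interval = 73.6 / 3.94 = 18.7 days
Therefore the irrigation interval = 18.7 days.


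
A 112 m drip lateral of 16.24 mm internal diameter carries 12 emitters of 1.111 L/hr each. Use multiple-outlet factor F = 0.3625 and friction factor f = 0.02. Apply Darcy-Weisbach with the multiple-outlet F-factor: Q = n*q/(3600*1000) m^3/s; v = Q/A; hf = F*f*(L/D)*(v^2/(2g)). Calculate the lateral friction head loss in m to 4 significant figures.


Q = 12*1.111/(3600*1000) = 3.70333e-06 m^3/s
A = pi*(16.24e-3/2)^2 = 2.07139e-04 m^2, so v = Q/A = 0.0178785 m/s
hf = 0.3625*0.02*(112/0.01624)*(0.0178785^2/(2*9.81)) = 0.0008146 m
Therefore the lateral friction head loss = 0.0008146 m.


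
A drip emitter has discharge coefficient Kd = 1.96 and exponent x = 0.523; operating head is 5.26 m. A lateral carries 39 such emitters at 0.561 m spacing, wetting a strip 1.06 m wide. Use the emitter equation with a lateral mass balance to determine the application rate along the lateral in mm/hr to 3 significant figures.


Approach: apply the emitter equation with a lateral mass balance, q = Kd*h^x; Q = n*q; rate = Q/(n*spacing*width).
Step 1 — single emitter flow (q = Kd*h^x):
  q = 1.96 * 5.26^0.523 = 4.6702 L/hr
Step 2 — total lateral flow: Q = 39 * 4.6702 = 182.14 L/hr
Step 3 — wetted area: A = 39 * 0.561 * 1.06 = 23.192 m^2
Step 4 — application rate: Q/A = 182.14/23.192 = 7.85 mm/hr
Therefore the application rate along the lateral = 7.85 mm/hr.


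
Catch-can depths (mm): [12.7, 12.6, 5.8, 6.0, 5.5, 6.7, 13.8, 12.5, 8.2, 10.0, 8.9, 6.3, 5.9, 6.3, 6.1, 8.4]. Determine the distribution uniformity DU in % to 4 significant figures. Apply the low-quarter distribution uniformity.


Approach: apply the low-quarter distribution uniformity, DU = (mean of lowest quarter of readings / overall mean)*100.
sorted lowest 4 of 16: [5.5, 5.8, 5.9, 6.0] -> mean = 5.80000 mm
overall mean = 8.48125 mm
DU = (5.80000/8.48125)*100 = 68.39 %
Therefore the distribution uniformity DU = 68.39 %.


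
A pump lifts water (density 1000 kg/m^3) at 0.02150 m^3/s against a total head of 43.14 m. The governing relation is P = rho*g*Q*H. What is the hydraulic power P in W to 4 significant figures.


P = 1000 * 9.81 * 0.02150 * 43.14 = 9099 W
Therefore the hydraulic power P = 9099 W.


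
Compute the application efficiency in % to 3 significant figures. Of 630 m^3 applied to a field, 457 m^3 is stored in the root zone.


Approach: apply the application efficiency ratio, Ea = (stored/applied)*100.
Ea = (457/630)*100 = 72.5 %
Therefore the application efficiency = 72.5 %.


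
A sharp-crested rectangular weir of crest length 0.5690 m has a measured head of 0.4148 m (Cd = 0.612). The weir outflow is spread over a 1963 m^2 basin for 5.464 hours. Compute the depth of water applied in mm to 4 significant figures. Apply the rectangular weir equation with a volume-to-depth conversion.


Approach: apply the rectangular weir equation with a volume-to-depth conversion, Q = (2/3)*Cd*L*sqrt(2g)*H^1.5; d = Q*t/A * 1000.
Step 1 — weir discharge:
  Q = (2/3)*0.612*0.5690*sqrt(2*9.81)*0.4148^1.5 = 0.274714 m^3/s
Step 2 — volume: V = 0.274714 * 5.464*3600 = 5403.73 m^3
Step 3 — depth: d = V/A * 1000 = 5403.73/1963 * 1000 = 2753 mm
Therefore the depth of water applied = 2753 mm.


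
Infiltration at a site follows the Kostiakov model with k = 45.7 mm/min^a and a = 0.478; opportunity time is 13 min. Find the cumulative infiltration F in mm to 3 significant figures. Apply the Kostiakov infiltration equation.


Approach: apply the Kostiakov infiltration equation, F = k*t^a.
F = 45.7 * 13^0.478 = 156 mm
Therefore the cumulative infiltration F = 156 mm.


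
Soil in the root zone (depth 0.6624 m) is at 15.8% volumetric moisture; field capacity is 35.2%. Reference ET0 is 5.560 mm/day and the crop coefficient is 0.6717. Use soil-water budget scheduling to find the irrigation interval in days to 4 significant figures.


Approach: apply soil-water budget scheduling, SMD = (FC-theta)/100*depth*1000; ETc = ET0*Kc; interval = SMD/ETc.
Step 1 — soil moisture deficit:
  SMD = (35.2 - 15.8)/100 * 0.6624 * 1000 = 128.506 mm
Step 2 — daily crop ET (ETc = ET0*Kc):
  ETc = 5.560 * 0.6717 = 3.73465 mm/day
Step 3 — irrigation interval (SMD/ETc):
  interval = 128.506 / 3.73465 = 34.41 days
Therefore the irrigation interval = 34.41 days.


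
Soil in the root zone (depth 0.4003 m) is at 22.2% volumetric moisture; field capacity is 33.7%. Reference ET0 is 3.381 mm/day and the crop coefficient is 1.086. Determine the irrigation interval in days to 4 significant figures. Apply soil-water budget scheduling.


Approach: apply soil-water budget scheduling, SMD = (FC-theta)/100*depth*1000; ETc = ET0*Kc; interval = SMD/ETc.
Step 1 — soil moisture deficit:
  SMD = (33.7 - 22.2)/100 * 0.4003 * 1000 = 46.0345 mm
Step 2 — daily crop ET (ETc = ET0*Kc):
  ETc = 3.381 * 1.086 = 3.67177 mm/day
Step 3 — irrigation interval (SMD/ETc):
  interval = 46.0345 / 3.67177 = 12.54 days
Therefore the irrigation interval = 12.54 days.


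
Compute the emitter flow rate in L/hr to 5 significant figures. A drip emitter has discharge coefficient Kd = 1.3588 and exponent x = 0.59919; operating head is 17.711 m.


Approach: apply the emitter characteristic equation, q = Kd * h^x.
q = 1.3588 * 17.711^0.59919 = 7.6048 L/hr
Therefore the emitter flow rate = 7.6048 L/hr.


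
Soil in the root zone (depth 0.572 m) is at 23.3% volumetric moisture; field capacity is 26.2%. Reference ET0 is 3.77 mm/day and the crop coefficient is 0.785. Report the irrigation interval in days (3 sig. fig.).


Approach: apply soil-water budget scheduling, SMD = (FC-theta)/100*depth*1000; ETc = ET0*Kc; interval = SMD/ETc.
Step 1 — soil moisture deficit:
  SMD = (26.2 - 23.3)/100 * 0.572 * 1000 = 16.588 mm
Step 2 — daily crop ET (ETc = ET0*Kc):
  ETc = 3.77 * 0.785 = 2.9594 mm/day
Step 3 — irrigation interval (SMD/ETc):
  interval = 16.588 / 2.9594 = 5.61 days
Therefore the irrigation interval = 5.61 days.


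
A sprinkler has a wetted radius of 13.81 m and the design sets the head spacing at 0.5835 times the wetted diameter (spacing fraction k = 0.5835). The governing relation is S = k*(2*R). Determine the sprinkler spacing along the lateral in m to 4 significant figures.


S = 0.5835 * (2 * 13.81) = 16.12 m
Therefore the sprinkler spacing along the lateral = 16.12 m.


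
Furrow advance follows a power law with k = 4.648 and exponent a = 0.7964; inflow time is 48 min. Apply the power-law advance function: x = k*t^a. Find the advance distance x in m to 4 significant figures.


x = 4.648 * 48^0.7964 = 101.4 m
Therefore the advance distance x = 101.4 m.


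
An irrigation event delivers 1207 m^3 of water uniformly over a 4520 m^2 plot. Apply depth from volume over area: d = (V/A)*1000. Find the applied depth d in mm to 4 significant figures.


d = (1207 / 4520) * 1000 = 267.0 mm
Therefore the applied depth d = 267.0 mm.


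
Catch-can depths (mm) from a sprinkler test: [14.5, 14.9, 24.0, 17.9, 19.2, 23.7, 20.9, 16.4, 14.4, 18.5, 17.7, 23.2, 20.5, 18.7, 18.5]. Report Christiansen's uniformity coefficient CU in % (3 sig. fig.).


Approach: apply Christiansen's uniformity coefficient, CU = (1 - mean_abs_deviation/mean)*100.
mean = 18.867 mm
mean |d_i - mean| = 2.4400 mm
CU = (1 - 2.4400/18.867)*100 = 87.1 %
Therefore Christiansen's uniformity coefficient CU = 87.1 %.


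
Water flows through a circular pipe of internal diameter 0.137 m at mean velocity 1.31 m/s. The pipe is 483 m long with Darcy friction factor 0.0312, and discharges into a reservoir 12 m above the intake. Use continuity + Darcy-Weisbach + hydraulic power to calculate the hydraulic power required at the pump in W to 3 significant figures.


Approach: apply continuity + Darcy-Weisbach + hydraulic power, Q = A*v; hf = f*(L/D)*(v^2/(2g)); H = static + hf; P = rho*g*Q*H.
Step 1 — flow rate (continuity, Q = A*v):
  A = pi*(0.137/2)^2 = 0.014741 m^2
  Q = 0.014741 * 1.31 = 0.019311 m^3/s
Step 2 — friction head loss (Darcy-Weisbach):
  hf = 0.0312 * (483/0.137) * (1.31^2 / (2*9.81))
  hf = 9.6211 m
Step 3 — total head: H = 12 + 9.6211 = 21.621 m
Step 4 — hydraulic power (P = rho*g*Q*H):
  P = 1000 * 9.81 * 0.019311 * 21.621 = 4100 W
Therefore the hydraulic power required at the pump = 4100 W.


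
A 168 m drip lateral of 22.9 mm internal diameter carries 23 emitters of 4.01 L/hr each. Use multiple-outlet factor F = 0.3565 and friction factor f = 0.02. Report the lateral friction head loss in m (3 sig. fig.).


Approach: apply Darcy-Weisbach with the multiple-outlet F-factor, Q = n*q/(3600*1000) m^3/s; v = Q/A; hf = F*f*(L/D)*(v^2/(2g)).
Q = 23*4.01/(3600*1000) = 2.5619e-05 m^3/s
A = pi*(22.9e-3/2)^2 = 4.1187e-04 m^2, so v = Q/A = 0.062203 m/s
hf = 0.3565*0.02*(168/0.0229)*(0.062203^2/(2*9.81)) = 0.0103 m
Therefore the lateral friction head loss = 0.0103 m.


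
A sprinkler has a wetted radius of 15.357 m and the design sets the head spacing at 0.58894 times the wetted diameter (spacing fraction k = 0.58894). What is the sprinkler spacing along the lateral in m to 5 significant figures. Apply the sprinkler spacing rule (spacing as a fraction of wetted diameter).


Approach: apply the sprinkler spacing rule (spacing as a fraction of wetted diameter), S = k*(2*R).
S = 0.58894 * (2 * 15.357) = 18.089 m
Therefore the sprinkler spacing along the lateral = 18.089 m.


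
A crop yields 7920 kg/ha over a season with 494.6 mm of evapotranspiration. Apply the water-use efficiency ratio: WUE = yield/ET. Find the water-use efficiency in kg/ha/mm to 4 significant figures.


WUE = 7920 / 494.6 = 16.01 kg/ha/mm
Therefore the water-use efficiency = 16.01 kg/ha/mm.


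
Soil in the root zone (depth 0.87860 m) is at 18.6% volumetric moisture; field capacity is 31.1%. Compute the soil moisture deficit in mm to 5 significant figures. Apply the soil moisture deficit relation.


Approach: apply the soil moisture deficit relation, SMD = (FC - theta)/100 * depth * 1000.
SMD = (31.1 - 18.6)/100 * 0.87860 * 1000 = 109.83 mm
Therefore the soil moisture deficit = 109.83 mm.


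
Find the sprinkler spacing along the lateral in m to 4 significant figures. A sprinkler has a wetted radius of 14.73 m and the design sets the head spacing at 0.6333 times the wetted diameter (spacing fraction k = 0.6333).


Approach: apply the sprinkler spacing rule (spacing as a fraction of wetted diameter), S = k*(2*R).
S = 0.6333 * (2 * 14.73) = 18.66 m
Therefore the sprinkler spacing along the lateral = 18.66 m.


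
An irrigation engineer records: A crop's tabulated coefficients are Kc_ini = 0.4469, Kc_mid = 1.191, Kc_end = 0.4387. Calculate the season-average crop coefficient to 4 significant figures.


Approach: apply a simple seasonal average, Kc_avg = (Kc_ini + Kc_mid + Kc_end)/3.
Kc_avg = (0.4469 + 1.191 + 0.4387)/3 = 0.6922
Therefore the season-average crop coefficient = 0.6922.


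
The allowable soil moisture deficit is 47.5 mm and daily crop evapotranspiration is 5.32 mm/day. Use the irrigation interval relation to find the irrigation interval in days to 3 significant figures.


Approach: apply the irrigation interval relation, interval = SMD / ETc.
interval = 47.5 / 5.32 = 8.93 days
Therefore the irrigation interval = 8.93 days.


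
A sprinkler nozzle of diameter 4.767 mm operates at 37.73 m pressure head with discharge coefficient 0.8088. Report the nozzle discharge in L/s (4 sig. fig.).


Approach: apply the orifice equation, Q = Cd*A*sqrt(2*g*h), A = pi*(d/2)^2.
A = pi*(4.767e-3/2)^2 = 1.78476e-05 m^2
Q = 0.8088 * 1.78476e-05 * sqrt(2*9.81*37.73) * 1000 = 0.3927 L/s
Therefore the nozzle discharge = 0.3927 L/s.


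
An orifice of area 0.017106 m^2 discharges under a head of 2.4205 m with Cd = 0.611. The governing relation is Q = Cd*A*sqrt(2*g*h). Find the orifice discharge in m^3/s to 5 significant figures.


Q = 0.611 * 0.017106 * sqrt(2*9.81*2.4205) = 0.072026 m^3/s
Therefore the orifice discharge = 0.072026 m^3/s.


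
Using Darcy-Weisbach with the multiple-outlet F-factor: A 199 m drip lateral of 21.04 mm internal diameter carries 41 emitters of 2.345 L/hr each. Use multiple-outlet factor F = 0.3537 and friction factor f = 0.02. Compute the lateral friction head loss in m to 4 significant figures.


Approach: apply Darcy-Weisbach with the multiple-outlet F-factor, Q = n*q/(3600*1000) m^3/s; v = Q/A; hf = F*f*(L/D)*(v^2/(2g)).
Q = 41*2.345/(3600*1000) = 2.67069e-05 m^3/s
A = pi*(21.04e-3/2)^2 = 3.47681e-04 m^2, so v = Q/A = 0.0768144 m/s
hf = 0.3537*0.02*(199/0.02104)*(0.0768144^2/(2*9.81)) = 0.02012 m
Therefore the lateral friction head loss = 0.02012 m.


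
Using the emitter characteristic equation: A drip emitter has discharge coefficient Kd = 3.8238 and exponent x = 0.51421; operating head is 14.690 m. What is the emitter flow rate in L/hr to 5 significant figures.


Approach: apply the emitter characteristic equation, q = Kd * h^x.
q = 3.8238 * 14.690^0.51421 = 15.226 L/hr
Therefore the emitter flow rate = 15.226 L/hr.


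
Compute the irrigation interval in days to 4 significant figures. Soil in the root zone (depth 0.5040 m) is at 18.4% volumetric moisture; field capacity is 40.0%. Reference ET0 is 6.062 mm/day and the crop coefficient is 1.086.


Approach: apply soil-water budget scheduling, SMD = (FC-theta)/100*depth*1000; ETc = ET0*Kc; interval = SMD/ETc.
Step 1 — soil moisture deficit:
  SMD = (40.0 - 18.4)/100 * 0.5040 * 1000 = 108.864 mm
Step 2 — daily crop ET (ETc = ET0*Kc):
  ETc = 6.062 * 1.086 = 6.58333 mm/day
Step 3 — irrigation interval (SMD/ETc):
  interval = 108.864 / 6.58333 = 16.54 days
Therefore the irrigation interval = 16.54 days.


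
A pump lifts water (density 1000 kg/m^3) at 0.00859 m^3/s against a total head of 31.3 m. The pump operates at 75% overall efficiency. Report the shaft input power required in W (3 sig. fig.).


Approach: apply hydraulic power then efficiency conversion, P = rho*g*Q*H; P_in = P/eta.
Step 1 — hydraulic power (P = rho*g*Q*H):
  P = 1000 * 9.81 * 0.00859 * 31.3 = 2637.6 W
Step 2 — input power: P_in = P/eta = 2637.6 / 0.75 = 3520 W
Therefore the shaft input power required = 3520 W.


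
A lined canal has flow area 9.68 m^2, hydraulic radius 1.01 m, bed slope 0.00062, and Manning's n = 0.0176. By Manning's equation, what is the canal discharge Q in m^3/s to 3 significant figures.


Approach: apply Manning's equation, Q = (1/n)*A*R^(2/3)*S^(1/2).
Q = (1/0.0176) * 9.68 * 1.01^(2/3) * 0.00062^(1/2) = 13.8 m^3/s
Therefore the canal discharge Q = 13.8 m^3/s.


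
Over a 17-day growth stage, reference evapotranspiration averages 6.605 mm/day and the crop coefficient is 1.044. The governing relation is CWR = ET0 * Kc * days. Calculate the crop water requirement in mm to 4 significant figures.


CWR = 6.605 * 1.044 * 17 = 117.2 mm
Therefore the crop water requirement = 117.2 mm.


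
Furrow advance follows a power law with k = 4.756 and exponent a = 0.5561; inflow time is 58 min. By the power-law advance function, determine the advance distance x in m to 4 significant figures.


Approach: apply the power-law advance function, x = k*t^a.
x = 4.756 * 58^0.5561 = 45.49 m
Therefore the advance distance x = 45.49 m.


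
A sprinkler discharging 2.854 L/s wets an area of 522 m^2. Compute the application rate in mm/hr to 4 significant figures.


Approach: apply the application rate relation, rate = (Q/A)*3600.
rate = (2.854 / 522) * 3600 = 19.68 mm/hr
Therefore the application rate = 19.68 mm/hr.


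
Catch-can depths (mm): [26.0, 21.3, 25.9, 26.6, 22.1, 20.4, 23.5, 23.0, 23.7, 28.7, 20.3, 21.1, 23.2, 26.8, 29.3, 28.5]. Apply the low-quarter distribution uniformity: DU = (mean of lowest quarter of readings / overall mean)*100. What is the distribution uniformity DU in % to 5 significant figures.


sorted lowest 4 of 16: [20.3, 20.4, 21.1, 21.3] -> mean = 20.77500 mm
overall mean = 24.40000 mm
DU = (20.77500/24.40000)*100 = 85.143 %
Therefore the distribution uniformity DU = 85.143 %.


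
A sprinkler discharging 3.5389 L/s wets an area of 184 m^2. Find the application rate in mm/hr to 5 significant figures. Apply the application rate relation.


Approach: apply the application rate relation, rate = (Q/A)*3600.
rate = (3.5389 / 184) * 3600 = 69.239 mm/hr
Therefore the application rate = 69.239 mm/hr.


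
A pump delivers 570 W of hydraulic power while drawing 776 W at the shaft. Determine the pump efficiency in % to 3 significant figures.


Approach: apply the efficiency ratio, eta = (P_out/P_in)*100.
eta = (570 / 776) * 100 = 73.5 %
Therefore the pump efficiency = 73.5 %.
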